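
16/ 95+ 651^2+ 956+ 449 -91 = 40385941/ 95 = 425115.17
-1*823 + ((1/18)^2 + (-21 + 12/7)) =-1910297/2268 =-842.28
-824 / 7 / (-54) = 412 / 189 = 2.18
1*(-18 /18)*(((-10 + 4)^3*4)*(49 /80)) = 2646 /5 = 529.20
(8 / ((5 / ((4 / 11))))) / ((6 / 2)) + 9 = 1517 / 165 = 9.19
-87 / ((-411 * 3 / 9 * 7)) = 87 / 959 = 0.09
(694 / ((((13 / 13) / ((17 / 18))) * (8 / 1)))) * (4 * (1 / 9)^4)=5899 / 118098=0.05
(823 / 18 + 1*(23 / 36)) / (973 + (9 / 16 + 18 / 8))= 6676 / 140517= 0.05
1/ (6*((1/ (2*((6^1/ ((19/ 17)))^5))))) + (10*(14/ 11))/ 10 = 40517628170/ 27237089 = 1487.59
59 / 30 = 1.97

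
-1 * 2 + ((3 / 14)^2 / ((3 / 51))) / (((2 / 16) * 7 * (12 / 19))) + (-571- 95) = -457279 / 686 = -666.59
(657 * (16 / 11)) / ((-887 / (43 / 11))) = -452016 / 107327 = -4.21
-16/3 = -5.33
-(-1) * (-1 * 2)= -2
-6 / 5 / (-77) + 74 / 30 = 2867 / 1155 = 2.48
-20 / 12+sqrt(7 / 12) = -0.90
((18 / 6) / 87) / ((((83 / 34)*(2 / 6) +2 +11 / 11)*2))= 51 / 11281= 0.00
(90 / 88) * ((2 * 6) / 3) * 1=45 / 11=4.09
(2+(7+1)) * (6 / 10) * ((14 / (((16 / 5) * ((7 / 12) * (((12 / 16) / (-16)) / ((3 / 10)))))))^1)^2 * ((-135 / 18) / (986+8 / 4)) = -25920 / 247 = -104.94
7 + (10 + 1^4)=18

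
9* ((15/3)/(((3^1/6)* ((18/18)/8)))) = 720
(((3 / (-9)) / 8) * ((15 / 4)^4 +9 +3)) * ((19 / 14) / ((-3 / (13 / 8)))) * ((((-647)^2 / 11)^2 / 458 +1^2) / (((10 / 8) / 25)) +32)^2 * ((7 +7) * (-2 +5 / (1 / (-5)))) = -9712735133629080876.84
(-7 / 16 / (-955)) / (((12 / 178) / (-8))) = -623 / 11460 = -0.05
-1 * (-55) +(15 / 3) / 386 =21235 / 386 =55.01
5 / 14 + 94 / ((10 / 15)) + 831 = 13613 / 14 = 972.36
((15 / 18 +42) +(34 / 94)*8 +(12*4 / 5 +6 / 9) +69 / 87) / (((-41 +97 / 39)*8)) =-30186117 / 163778080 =-0.18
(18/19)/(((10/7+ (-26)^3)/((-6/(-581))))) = -54/97002847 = -0.00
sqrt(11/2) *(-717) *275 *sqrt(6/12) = -197175 *sqrt(11)/2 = -326977.75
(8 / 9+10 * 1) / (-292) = -49 / 1314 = -0.04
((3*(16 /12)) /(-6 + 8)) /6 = 1 /3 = 0.33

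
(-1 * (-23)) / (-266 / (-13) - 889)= -299 / 11291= -0.03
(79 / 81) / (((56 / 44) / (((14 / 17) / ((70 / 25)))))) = 4345 / 19278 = 0.23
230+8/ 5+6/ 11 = 12768/ 55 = 232.15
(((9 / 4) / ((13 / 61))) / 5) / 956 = 549 / 248560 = 0.00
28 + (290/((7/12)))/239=50324/1673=30.08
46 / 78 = 23 / 39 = 0.59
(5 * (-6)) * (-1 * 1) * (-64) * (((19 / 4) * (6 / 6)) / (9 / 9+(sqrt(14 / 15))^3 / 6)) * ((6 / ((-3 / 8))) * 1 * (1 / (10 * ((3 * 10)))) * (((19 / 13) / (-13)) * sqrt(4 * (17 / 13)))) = -561427200 * sqrt(221) / 65226733+5822208 * sqrt(46410) / 65226733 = -108.73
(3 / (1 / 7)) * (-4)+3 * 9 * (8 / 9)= -60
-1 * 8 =-8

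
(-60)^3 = -216000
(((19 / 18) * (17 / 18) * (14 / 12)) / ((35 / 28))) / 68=133 / 9720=0.01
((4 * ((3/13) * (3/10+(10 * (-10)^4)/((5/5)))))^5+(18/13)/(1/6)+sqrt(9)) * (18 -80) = -482119231723390210170436068930134466/1160290625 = -415515924489513314968339100.00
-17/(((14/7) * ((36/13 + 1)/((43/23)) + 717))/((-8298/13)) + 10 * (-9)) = 3032919/16458560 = 0.18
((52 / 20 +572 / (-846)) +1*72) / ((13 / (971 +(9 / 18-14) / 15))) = 1516741649 / 274950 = 5516.43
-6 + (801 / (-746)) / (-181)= -5.99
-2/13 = -0.15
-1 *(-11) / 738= 11 / 738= 0.01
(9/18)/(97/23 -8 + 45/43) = -989/5412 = -0.18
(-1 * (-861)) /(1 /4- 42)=-3444 /167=-20.62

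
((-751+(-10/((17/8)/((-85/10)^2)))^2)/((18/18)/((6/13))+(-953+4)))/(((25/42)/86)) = -2489007528/142025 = -17525.14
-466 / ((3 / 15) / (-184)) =428720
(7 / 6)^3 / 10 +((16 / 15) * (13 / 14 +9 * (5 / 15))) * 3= 192481 / 15120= 12.73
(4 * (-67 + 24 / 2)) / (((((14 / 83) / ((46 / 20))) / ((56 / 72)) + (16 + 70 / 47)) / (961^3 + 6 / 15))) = -11104110280.79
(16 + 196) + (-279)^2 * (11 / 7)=857735 / 7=122533.57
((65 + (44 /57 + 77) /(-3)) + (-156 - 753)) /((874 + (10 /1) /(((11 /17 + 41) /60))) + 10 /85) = -149203271 /152393490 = -0.98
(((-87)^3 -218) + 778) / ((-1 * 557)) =657943 / 557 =1181.23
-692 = -692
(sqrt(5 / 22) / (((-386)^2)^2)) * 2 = sqrt(110) / 244197888176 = 0.00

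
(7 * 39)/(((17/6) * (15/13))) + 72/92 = 164784/1955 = 84.29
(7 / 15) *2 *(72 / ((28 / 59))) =708 / 5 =141.60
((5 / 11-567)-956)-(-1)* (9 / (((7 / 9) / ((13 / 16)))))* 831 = 7749697 / 1232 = 6290.34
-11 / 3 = -3.67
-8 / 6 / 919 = -0.00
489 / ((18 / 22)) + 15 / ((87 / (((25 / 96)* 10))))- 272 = 326.12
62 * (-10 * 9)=-5580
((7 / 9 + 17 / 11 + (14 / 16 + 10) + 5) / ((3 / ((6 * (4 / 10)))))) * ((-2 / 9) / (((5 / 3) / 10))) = -19.41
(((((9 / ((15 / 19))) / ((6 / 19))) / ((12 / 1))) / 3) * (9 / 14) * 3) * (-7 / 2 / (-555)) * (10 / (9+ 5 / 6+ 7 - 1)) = 0.01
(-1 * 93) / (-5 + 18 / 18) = 93 / 4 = 23.25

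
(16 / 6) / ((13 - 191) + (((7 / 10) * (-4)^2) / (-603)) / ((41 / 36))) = -54940 / 3667581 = -0.01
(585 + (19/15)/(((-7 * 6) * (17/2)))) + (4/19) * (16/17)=59540624/101745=585.19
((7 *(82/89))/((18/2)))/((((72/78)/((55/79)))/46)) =4719715/189837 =24.86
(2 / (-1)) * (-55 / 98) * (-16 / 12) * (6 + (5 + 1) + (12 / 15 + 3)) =-3476 / 147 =-23.65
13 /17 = 0.76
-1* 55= -55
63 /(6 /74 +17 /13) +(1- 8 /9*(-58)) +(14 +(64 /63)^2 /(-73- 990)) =315422124469 /2818323396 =111.92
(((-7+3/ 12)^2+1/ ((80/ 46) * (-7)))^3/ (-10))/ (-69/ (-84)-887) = 16520975236709/ 1556271360000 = 10.62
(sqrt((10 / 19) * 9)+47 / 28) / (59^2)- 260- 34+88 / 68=-292.70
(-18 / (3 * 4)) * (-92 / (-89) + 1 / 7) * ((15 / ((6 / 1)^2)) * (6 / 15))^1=-733 / 2492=-0.29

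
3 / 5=0.60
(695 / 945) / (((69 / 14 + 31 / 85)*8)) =11815 / 680292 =0.02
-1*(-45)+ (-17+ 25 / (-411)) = 11483 / 411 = 27.94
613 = 613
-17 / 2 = -8.50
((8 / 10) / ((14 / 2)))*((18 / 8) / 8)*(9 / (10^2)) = 81 / 28000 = 0.00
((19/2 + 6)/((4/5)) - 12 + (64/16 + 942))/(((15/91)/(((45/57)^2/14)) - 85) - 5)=-1487265/134624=-11.05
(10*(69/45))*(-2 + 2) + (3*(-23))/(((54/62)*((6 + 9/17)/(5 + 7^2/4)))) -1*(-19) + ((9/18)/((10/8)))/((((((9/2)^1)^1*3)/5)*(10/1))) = -3801829/19980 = -190.28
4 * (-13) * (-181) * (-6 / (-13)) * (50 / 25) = 8688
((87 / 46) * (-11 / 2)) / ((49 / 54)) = -25839 / 2254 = -11.46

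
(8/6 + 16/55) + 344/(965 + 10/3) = 189764/95865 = 1.98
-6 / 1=-6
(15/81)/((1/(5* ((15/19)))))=125/171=0.73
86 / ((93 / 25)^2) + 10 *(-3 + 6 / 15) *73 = -16362052 / 8649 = -1891.79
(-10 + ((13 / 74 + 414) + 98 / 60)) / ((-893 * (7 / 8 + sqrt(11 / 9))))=805056 / 924445-306688 * sqrt(11) / 924445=-0.23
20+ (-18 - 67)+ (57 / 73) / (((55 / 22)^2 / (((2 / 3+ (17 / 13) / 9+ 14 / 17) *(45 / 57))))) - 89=-12409398 / 80665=-153.84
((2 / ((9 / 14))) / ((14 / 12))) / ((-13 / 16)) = -128 / 39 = -3.28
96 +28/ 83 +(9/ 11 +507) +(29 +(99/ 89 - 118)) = 41950380/ 81257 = 516.27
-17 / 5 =-3.40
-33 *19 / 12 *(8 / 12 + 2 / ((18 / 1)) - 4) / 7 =6061 / 252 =24.05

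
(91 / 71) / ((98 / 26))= 169 / 497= 0.34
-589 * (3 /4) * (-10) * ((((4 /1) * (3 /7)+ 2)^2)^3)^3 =130225736308561486583524884480 /1628413597910449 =79970921684555.33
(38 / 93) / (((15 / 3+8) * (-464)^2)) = 19 / 130146432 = 0.00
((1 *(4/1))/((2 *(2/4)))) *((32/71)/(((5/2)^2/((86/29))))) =44032/51475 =0.86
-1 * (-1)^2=-1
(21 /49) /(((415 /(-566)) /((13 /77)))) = -22074 /223685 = -0.10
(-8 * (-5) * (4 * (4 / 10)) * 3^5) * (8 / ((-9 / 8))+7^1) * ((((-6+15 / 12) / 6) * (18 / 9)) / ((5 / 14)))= 38304 / 5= 7660.80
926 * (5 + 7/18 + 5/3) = 58801/9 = 6533.44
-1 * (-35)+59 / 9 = 374 / 9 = 41.56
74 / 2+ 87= 124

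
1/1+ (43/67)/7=512/469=1.09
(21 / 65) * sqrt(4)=42 / 65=0.65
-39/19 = -2.05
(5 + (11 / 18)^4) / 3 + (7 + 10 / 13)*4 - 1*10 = 93304045 / 4094064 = 22.79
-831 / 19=-43.74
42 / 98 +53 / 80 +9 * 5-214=-94029 / 560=-167.91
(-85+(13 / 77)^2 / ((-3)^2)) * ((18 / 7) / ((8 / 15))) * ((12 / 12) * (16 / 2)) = -136065480 / 41503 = -3278.45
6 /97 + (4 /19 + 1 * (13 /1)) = 24461 /1843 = 13.27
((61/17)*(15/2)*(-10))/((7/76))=-347700/119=-2921.85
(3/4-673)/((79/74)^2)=-3681241/6241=-589.85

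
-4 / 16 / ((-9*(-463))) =-0.00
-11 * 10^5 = -1100000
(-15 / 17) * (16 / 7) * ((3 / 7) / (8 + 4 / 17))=-36 / 343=-0.10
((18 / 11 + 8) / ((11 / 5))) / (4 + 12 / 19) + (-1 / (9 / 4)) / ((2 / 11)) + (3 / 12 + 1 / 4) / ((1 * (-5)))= -383023 / 239580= -1.60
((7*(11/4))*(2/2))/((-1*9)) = -77/36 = -2.14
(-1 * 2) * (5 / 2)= -5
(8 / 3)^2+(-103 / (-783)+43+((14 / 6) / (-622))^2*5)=15220037875 / 302930172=50.24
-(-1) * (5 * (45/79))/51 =75/1343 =0.06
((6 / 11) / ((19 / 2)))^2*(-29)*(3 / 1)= -12528 / 43681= -0.29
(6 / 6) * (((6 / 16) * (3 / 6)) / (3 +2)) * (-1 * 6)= -9 / 40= -0.22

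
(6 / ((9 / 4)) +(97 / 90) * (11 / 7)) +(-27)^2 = 733.36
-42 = -42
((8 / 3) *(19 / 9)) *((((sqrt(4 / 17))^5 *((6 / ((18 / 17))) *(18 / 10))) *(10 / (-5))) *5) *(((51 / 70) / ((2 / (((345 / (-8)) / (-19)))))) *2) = -736 *sqrt(17) / 119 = -25.50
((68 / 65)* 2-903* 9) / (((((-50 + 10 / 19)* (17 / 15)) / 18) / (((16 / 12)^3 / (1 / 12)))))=3853156224 / 51935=74191.90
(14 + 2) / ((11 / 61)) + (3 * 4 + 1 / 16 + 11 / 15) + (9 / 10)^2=1350797 / 13200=102.33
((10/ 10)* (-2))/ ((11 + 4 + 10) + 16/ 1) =-2/ 41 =-0.05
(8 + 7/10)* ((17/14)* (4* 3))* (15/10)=13311/70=190.16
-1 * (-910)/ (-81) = -910/ 81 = -11.23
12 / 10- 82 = -404 / 5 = -80.80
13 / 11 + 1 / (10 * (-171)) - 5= -71831 / 18810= -3.82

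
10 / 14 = 5 / 7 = 0.71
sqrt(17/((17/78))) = sqrt(78) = 8.83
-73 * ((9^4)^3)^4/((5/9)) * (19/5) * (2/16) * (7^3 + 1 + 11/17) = -465353432437200115212069103127180775109822859593016937/3400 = -136868656599176504474138000000000000000000000000000.00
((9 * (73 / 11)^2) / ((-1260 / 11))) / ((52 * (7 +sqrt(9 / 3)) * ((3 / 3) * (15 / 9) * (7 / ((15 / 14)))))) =-47961 / 51571520 +47961 * sqrt(3) / 361000640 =-0.00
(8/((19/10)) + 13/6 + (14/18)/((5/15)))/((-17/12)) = -1986/323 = -6.15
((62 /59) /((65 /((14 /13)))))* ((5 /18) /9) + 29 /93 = 7820747 /25037181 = 0.31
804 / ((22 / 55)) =2010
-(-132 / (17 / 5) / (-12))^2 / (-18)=3025 / 5202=0.58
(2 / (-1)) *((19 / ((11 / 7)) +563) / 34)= -6326 / 187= -33.83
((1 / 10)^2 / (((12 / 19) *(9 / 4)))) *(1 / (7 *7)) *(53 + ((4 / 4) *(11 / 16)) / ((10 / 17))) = 6099 / 784000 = 0.01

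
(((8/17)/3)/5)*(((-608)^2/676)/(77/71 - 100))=-0.17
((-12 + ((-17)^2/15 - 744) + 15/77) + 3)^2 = 538078.77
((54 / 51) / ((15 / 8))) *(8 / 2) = 192 / 85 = 2.26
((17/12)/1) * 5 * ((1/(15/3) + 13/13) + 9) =289/4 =72.25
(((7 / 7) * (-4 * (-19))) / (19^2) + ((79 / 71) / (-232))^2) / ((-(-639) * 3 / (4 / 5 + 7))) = 2822106859 / 3294178484544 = 0.00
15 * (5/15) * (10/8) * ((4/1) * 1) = 25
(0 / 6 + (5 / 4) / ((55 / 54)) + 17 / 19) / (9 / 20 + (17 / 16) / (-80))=567680 / 116831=4.86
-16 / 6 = -8 / 3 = -2.67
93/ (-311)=-0.30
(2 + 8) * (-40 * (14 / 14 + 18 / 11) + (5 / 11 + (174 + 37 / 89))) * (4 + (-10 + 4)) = -123560 / 89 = -1388.31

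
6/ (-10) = -3/ 5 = -0.60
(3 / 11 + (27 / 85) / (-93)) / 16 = 3903 / 231880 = 0.02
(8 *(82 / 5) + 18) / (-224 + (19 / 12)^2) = -107424 / 159475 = -0.67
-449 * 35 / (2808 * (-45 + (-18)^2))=-15715 / 783432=-0.02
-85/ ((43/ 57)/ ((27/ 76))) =-6885/ 172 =-40.03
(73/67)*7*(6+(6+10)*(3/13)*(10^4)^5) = 2452800000000000000039858/871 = 2816073478760045924270.79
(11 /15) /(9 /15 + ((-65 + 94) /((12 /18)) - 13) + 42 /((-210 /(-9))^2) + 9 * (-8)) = -385 /21432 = -0.02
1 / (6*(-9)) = -1 / 54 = -0.02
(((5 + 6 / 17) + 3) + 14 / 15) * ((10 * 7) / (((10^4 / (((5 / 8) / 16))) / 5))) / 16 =259 / 326400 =0.00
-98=-98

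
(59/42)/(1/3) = 59/14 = 4.21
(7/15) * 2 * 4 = 56/15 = 3.73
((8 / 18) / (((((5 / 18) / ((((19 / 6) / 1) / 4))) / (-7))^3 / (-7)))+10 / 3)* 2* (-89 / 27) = -13193015659 / 81000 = -162876.74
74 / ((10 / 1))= 37 / 5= 7.40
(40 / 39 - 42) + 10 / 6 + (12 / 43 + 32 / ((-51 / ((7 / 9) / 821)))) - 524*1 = -118603794203 / 210653001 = -563.03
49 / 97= 0.51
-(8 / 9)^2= -64 / 81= -0.79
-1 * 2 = -2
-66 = -66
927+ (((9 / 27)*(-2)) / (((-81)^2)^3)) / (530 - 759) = 179864967878388371 / 194029091562447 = 927.00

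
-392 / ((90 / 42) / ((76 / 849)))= -208544 / 12735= -16.38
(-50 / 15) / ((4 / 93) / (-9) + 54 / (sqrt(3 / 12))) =-1395 / 45196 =-0.03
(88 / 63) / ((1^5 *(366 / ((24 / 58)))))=176 / 111447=0.00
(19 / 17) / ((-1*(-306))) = 0.00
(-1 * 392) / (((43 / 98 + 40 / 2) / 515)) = -19784240 / 2003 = -9877.30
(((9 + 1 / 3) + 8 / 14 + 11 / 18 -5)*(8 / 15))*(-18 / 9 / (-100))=278 / 4725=0.06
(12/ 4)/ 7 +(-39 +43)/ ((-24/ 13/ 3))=-85/ 14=-6.07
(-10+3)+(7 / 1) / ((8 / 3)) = -35 / 8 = -4.38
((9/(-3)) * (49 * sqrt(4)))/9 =-98/3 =-32.67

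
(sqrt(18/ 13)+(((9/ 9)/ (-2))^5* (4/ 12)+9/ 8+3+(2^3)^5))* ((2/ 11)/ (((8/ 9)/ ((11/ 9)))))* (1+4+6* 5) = 105* sqrt(26)/ 52+110114305/ 384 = 286766.30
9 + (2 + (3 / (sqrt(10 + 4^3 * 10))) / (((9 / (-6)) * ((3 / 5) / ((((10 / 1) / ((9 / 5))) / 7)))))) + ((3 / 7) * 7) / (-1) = 7.90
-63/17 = -3.71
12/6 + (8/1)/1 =10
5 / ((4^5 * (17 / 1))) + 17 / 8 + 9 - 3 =141445 / 17408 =8.13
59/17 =3.47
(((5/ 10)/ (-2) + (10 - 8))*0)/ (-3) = 0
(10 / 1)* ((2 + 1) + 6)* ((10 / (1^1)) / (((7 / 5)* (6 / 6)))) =4500 / 7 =642.86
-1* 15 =-15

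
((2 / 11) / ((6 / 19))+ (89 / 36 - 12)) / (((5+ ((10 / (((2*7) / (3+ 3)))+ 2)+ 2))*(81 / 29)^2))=-20869415 / 241628508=-0.09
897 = 897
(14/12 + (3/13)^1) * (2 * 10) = 1090/39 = 27.95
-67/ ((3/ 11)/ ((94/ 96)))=-34639/ 144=-240.55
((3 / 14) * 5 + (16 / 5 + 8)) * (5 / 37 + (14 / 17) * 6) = 2742787 / 44030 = 62.29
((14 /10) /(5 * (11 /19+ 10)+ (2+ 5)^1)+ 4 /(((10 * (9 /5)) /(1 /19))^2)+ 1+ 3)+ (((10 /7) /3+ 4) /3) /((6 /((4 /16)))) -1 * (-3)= 16504706167 /2329338060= 7.09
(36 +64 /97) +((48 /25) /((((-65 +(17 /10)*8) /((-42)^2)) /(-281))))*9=166679.06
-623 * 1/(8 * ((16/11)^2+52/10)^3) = -137960312875/693624166208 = -0.20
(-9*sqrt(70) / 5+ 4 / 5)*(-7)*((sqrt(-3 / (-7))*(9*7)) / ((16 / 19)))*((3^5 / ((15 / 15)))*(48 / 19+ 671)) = -195909273*sqrt(21) / 20+ 12342284199*sqrt(30) / 80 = 800129979.72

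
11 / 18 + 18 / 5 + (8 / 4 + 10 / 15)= 619 / 90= 6.88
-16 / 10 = -8 / 5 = -1.60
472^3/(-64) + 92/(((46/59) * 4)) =-3286005/2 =-1643002.50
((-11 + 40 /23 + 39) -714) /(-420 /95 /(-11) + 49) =-13.85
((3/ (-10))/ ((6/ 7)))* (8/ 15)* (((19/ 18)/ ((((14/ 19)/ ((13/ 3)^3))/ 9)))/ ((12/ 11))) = -8724287/ 48600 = -179.51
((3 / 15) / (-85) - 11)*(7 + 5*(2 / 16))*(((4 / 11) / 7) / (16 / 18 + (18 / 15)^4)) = -2292075 / 1558084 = -1.47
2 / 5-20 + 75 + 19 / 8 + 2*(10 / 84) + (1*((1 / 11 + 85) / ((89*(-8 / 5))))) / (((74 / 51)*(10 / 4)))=1760170733 / 30427320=57.85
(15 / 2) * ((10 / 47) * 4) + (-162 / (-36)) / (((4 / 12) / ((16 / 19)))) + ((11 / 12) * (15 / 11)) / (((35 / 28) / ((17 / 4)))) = 78589 / 3572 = 22.00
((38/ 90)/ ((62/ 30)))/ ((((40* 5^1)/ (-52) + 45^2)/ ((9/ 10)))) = 741/ 8145250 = 0.00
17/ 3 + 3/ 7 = 6.10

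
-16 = -16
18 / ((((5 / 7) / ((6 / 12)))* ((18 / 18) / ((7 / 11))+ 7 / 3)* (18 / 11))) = 1617 / 820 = 1.97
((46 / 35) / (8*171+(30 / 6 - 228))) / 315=46 / 12623625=0.00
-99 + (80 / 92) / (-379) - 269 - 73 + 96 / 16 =-3791915 / 8717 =-435.00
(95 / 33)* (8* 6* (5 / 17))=7600 / 187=40.64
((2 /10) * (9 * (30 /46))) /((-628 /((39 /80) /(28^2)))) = -1053 /905927680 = -0.00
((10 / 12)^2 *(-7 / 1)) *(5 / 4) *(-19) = 115.45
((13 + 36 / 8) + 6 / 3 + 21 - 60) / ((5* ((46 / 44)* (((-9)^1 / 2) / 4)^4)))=-585728 / 251505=-2.33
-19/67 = -0.28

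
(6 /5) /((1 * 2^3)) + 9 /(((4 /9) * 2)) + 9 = 19.28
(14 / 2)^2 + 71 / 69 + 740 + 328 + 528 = 113576 / 69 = 1646.03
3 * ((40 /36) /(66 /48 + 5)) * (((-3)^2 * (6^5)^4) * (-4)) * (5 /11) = -31282639059362361.50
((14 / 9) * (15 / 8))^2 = 1225 / 144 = 8.51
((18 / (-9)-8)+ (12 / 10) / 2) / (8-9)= 47 / 5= 9.40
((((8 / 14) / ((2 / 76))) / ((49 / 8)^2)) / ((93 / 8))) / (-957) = -77824 / 1495839807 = -0.00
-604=-604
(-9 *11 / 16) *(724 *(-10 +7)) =53757 / 4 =13439.25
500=500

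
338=338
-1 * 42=-42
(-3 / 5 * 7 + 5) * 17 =68 / 5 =13.60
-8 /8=-1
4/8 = 1/2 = 0.50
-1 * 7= -7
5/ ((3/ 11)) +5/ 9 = 170/ 9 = 18.89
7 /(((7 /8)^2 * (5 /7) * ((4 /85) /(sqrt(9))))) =816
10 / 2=5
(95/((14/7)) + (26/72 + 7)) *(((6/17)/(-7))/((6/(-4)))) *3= 1975/357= 5.53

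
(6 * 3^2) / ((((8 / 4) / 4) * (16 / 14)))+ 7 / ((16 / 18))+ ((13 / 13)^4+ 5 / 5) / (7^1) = 5749 / 56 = 102.66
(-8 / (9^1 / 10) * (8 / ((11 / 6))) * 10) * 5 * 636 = -13568000 / 11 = -1233454.55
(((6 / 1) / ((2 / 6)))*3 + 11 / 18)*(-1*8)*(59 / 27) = -231988 / 243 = -954.68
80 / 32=2.50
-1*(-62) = 62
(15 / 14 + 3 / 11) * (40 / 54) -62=-14092 / 231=-61.00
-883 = -883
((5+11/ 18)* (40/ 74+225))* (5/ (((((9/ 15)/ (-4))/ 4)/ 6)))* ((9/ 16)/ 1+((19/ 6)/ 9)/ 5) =-5760845575/ 8991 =-640734.69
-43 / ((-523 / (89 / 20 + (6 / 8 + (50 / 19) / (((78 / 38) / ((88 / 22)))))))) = 86602 / 101985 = 0.85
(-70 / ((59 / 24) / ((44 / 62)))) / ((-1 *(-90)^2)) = 616 / 246915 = 0.00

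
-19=-19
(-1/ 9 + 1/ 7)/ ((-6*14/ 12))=-2/ 441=-0.00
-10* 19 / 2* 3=-285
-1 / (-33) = 1 / 33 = 0.03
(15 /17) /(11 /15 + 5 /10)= 450 /629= 0.72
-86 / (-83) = 86 / 83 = 1.04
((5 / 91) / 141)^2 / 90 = 5 / 2963422098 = 0.00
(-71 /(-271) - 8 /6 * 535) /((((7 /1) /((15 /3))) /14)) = -5797270 /813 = -7130.71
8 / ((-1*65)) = -8 / 65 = -0.12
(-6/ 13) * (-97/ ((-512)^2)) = 291/ 1703936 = 0.00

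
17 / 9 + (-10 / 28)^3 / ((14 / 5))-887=-306027481 / 345744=-885.13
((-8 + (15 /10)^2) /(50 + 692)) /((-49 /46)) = 529 /72716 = 0.01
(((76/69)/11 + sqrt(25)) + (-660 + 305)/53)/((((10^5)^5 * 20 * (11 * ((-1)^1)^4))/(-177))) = 0.00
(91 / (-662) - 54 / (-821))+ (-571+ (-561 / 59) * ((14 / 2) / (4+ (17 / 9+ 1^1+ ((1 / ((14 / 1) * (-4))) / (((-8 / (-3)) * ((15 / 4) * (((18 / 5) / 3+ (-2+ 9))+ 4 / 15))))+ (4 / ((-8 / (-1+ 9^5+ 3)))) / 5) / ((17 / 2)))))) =-68517848942426480865 / 120001503326393254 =-570.97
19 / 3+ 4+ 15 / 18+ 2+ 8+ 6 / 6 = 133 / 6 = 22.17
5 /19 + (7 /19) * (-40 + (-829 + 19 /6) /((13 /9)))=-111205 /494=-225.11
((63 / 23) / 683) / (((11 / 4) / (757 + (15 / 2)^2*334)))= 4925214 / 172799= 28.50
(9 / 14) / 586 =9 / 8204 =0.00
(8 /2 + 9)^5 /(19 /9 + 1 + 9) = 3341637 /109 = 30657.22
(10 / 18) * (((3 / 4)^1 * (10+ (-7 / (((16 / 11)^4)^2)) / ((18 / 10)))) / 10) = 379044495805 / 927712935936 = 0.41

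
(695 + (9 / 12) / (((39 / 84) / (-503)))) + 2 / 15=-22894 / 195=-117.41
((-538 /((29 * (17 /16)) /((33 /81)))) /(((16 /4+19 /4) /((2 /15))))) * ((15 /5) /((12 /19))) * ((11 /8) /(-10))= 2473724 /34941375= 0.07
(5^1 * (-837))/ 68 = -4185/ 68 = -61.54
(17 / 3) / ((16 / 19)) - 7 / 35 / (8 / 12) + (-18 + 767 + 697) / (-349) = 191467 / 83760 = 2.29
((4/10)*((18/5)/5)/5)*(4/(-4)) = -36/625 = -0.06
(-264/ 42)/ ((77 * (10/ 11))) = -0.09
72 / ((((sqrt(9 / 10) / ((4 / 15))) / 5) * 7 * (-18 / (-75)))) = 400 * sqrt(10) / 21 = 60.23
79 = 79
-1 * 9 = -9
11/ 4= 2.75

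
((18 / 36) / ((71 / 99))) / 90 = 11 / 1420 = 0.01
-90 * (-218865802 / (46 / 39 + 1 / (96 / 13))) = 8194335626880 / 547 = 14980503888.26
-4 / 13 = -0.31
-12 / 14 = -6 / 7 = -0.86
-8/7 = -1.14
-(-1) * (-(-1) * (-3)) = -3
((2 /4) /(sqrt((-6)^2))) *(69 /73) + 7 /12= 145 /219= 0.66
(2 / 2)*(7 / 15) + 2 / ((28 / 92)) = 739 / 105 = 7.04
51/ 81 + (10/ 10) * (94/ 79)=3881/ 2133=1.82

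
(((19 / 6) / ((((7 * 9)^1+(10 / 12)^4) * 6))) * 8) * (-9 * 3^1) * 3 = -443232 / 82273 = -5.39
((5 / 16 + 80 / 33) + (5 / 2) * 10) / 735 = 2929 / 77616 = 0.04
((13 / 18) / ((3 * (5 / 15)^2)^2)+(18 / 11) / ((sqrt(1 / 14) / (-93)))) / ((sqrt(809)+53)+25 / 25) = -90396 * sqrt(14) / 23177 - 13 * sqrt(809) / 4214+351 / 2107+1674 * sqrt(11326) / 23177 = -6.83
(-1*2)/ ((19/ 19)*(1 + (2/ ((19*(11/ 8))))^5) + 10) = -797556440098/ 4386561469115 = -0.18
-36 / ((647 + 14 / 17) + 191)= -153 / 3565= -0.04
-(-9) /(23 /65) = 585 /23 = 25.43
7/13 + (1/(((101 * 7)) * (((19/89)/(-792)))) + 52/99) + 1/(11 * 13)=-5554414/1329867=-4.18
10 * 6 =60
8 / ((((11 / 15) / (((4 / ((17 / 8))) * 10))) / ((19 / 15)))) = 48640 / 187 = 260.11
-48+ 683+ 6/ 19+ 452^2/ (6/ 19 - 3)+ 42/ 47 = -3437451083/ 45543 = -75477.05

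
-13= -13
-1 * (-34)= 34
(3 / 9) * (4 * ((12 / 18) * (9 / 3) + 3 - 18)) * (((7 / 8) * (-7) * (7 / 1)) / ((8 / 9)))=836.06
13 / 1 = 13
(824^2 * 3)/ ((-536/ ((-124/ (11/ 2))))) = 63144768/ 737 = 85678.11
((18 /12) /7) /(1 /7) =3 /2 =1.50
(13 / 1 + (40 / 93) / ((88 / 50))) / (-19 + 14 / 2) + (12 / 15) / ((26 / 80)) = 216695 / 159588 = 1.36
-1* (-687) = 687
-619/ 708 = -0.87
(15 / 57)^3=125 / 6859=0.02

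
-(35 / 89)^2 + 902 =7143517 / 7921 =901.85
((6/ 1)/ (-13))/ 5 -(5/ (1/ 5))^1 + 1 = -1566/ 65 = -24.09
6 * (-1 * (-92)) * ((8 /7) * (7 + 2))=39744 /7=5677.71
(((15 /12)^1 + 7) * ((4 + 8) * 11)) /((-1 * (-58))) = 1089 /58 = 18.78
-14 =-14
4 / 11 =0.36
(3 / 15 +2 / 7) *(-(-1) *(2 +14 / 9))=544 / 315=1.73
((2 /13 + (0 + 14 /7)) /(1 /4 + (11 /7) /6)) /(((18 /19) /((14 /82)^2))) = 364952 /2819037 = 0.13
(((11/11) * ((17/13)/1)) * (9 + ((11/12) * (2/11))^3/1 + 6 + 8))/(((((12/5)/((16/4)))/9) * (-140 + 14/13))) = -422365/130032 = -3.25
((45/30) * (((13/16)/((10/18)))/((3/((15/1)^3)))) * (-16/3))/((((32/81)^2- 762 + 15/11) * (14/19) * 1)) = 36098129925/1536769444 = 23.49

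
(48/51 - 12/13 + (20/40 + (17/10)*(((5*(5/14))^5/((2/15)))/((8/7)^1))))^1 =110349871823/543355904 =203.09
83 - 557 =-474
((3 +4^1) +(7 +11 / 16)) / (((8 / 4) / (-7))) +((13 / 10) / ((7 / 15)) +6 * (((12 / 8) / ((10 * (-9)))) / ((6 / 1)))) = -163421 / 3360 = -48.64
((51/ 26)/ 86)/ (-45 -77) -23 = -6274267/ 272792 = -23.00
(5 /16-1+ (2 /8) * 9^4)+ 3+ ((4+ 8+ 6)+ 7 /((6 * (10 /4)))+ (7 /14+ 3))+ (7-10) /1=398767 /240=1661.53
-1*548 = -548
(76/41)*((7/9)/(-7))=-76/369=-0.21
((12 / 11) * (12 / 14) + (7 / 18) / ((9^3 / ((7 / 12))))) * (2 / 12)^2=11341181 / 436490208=0.03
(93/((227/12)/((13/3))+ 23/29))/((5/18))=841464/12965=64.90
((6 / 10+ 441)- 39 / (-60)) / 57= 1769 / 228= 7.76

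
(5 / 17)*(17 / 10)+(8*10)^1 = 161 / 2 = 80.50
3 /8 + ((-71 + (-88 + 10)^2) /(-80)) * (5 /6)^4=-743849 /20736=-35.87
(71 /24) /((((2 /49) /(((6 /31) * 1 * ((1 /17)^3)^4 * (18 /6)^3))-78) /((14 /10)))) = 657531 /722451574152520360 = 0.00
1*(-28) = -28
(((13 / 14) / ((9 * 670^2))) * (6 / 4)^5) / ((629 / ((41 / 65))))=1107 / 632482144000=0.00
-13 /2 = -6.50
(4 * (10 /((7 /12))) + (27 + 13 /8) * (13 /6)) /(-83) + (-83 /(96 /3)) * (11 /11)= -4.17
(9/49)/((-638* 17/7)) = -9/75922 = -0.00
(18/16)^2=81/64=1.27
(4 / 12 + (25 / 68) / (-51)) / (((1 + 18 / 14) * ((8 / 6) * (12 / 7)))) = 18473 / 295936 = 0.06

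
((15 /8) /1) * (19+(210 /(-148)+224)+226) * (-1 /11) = -79.70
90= 90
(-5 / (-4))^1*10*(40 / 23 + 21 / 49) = 8725 / 322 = 27.10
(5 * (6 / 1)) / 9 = 10 / 3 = 3.33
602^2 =362404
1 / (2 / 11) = 11 / 2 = 5.50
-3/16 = -0.19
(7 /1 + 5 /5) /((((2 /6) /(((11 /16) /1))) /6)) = 99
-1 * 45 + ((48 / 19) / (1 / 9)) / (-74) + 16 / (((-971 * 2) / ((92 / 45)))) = -1392246853 / 30717585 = -45.32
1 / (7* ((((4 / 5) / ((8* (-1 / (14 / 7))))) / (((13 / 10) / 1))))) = -13 / 14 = -0.93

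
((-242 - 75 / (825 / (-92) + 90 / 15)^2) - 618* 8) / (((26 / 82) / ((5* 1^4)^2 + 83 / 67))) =-3100492784348 / 7212751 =-429862.72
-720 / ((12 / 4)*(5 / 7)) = -336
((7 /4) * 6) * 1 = 21 /2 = 10.50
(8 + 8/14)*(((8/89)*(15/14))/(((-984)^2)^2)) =25/28392523133184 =0.00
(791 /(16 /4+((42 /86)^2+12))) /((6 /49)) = 71665391 /180150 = 397.81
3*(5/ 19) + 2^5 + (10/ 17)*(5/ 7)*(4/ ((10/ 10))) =77937/ 2261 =34.47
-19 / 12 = -1.58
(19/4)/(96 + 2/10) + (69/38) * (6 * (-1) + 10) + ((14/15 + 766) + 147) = 505155959/548340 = 921.25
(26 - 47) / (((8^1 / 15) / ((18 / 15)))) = -189 / 4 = -47.25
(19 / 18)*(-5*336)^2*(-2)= -5958400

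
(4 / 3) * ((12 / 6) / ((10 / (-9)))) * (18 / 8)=-27 / 5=-5.40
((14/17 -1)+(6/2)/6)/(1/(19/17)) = 209/578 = 0.36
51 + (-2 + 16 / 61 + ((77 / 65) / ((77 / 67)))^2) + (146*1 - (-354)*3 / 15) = 267.12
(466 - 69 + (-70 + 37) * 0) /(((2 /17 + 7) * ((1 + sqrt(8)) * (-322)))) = 6749 /272734 - 6749 * sqrt(2) /136367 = -0.05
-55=-55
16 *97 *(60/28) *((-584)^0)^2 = 23280/7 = 3325.71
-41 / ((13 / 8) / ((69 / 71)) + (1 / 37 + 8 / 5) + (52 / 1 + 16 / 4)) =-4186920 / 6055627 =-0.69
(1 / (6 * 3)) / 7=1 / 126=0.01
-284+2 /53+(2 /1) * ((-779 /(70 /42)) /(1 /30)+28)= -1498414 /53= -28271.96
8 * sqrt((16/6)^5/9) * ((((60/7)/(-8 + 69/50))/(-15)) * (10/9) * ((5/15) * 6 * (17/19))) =69632000 * sqrt(6)/32092767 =5.31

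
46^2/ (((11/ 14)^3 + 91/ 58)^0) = 2116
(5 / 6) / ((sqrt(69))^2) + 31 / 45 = 1451 / 2070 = 0.70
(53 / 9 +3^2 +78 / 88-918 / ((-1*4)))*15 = 485645 / 132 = 3679.13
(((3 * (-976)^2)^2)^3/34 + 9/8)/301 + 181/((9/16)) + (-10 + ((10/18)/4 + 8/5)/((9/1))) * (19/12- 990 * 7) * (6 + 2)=2647046738135401895406176464908010027497251/49737240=53220619763690182555489140000000000.00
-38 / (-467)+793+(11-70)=342816 / 467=734.08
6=6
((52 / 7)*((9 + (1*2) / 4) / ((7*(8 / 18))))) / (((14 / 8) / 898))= 3992508 / 343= 11639.97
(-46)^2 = 2116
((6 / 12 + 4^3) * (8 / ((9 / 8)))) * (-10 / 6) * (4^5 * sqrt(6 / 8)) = -3522560 * sqrt(3) / 9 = -677916.99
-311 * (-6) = 1866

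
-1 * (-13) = 13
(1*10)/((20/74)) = 37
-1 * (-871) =871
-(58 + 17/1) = -75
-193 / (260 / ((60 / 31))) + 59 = 23198 / 403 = 57.56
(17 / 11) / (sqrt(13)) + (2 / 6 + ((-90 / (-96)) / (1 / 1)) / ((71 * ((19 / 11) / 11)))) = 27029 / 64752 + 17 * sqrt(13) / 143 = 0.85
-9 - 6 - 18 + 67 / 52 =-1649 / 52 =-31.71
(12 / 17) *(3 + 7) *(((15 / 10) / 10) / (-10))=-9 / 85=-0.11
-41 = -41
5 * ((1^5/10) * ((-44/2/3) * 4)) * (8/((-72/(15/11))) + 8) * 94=-97384/9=-10820.44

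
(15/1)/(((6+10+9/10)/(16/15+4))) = 760/169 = 4.50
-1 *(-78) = 78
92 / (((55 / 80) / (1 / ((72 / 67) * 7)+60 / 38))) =3016312 / 13167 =229.08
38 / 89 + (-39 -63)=-9040 / 89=-101.57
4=4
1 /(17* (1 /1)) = 0.06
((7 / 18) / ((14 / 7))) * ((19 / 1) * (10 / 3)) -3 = 503 / 54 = 9.31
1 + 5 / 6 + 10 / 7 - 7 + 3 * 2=95 / 42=2.26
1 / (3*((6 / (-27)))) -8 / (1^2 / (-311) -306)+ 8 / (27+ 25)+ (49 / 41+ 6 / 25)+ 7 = 18045350007 / 2536200550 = 7.12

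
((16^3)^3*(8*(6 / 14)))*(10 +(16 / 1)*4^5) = 3862584348377088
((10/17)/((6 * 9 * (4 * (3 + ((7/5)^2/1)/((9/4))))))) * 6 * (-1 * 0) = 0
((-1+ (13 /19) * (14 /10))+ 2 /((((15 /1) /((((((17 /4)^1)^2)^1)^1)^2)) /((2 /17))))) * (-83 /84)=-7684057 /1532160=-5.02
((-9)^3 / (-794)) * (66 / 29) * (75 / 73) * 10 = 18042750 / 840449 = 21.47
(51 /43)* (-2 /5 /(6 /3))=-51 /215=-0.24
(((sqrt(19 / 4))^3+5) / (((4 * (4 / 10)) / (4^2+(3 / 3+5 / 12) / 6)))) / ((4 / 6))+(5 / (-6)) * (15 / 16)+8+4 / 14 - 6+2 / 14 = 209003 / 2688+111055 * sqrt(19) / 3072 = 235.33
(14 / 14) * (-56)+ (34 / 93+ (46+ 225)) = 20029 / 93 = 215.37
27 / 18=3 / 2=1.50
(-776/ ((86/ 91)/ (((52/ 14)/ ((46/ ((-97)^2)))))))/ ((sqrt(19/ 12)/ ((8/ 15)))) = -9871471168 * sqrt(57)/ 281865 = -264410.17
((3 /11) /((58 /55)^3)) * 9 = 408375 /195112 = 2.09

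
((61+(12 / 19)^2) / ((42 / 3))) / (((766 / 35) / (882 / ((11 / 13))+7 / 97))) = 589800575 / 2823476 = 208.89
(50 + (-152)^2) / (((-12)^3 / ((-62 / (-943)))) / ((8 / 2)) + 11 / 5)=-3588870 / 1018099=-3.53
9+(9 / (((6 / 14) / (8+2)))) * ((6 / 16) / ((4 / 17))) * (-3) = -15921 / 16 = -995.06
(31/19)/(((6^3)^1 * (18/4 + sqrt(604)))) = -31/532380 + 31 * sqrt(151)/1197855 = 0.00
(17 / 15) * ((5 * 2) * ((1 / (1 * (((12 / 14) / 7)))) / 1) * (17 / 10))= 14161 / 90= 157.34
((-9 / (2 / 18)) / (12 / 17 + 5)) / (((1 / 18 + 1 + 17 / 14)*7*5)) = -12393 / 69355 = -0.18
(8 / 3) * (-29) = -232 / 3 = -77.33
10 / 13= 0.77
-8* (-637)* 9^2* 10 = 4127760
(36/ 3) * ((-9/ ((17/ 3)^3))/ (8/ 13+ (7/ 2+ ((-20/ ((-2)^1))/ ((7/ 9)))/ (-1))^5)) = 20387832192/ 2464012285885223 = 0.00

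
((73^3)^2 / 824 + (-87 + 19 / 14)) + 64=1059339459187 / 5768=183658019.97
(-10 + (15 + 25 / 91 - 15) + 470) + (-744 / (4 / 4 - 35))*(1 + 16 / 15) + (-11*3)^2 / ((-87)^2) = 3289270324 / 6505135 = 505.64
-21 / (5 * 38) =-21 / 190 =-0.11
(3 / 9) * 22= 22 / 3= 7.33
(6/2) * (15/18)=5/2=2.50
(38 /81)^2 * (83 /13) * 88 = 10546976 /85293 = 123.66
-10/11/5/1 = -0.18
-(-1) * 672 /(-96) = -7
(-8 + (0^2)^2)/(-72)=1/9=0.11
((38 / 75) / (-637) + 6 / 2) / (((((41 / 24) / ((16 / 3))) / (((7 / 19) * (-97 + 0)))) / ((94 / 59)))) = -167230830848 / 313683825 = -533.12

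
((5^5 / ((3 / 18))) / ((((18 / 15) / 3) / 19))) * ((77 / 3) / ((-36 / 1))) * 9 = -22859375 / 4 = -5714843.75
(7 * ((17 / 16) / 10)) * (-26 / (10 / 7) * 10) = -10829 / 80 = -135.36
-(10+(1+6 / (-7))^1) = -10.14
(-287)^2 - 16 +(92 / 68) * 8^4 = 1494209 / 17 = 87894.65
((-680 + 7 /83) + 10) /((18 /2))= -55603 /747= -74.44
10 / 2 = 5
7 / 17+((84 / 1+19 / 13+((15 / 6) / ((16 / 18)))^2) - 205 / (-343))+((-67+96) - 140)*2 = -2476516717 / 19405568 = -127.62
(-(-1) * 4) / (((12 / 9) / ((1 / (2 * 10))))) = 3 / 20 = 0.15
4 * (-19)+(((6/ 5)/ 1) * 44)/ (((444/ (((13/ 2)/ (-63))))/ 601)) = -971723/ 11655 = -83.37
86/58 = 43/29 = 1.48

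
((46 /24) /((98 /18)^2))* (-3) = -1863 /9604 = -0.19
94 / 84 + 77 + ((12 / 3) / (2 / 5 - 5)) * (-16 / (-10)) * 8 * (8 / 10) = 334307 / 4830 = 69.21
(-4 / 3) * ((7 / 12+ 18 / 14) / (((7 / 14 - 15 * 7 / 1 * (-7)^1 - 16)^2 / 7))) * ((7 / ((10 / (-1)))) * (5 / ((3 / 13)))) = 28574 / 55909467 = 0.00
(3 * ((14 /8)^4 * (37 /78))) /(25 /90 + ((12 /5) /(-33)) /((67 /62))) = 2946279105 /46462208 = 63.41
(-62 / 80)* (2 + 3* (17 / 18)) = -899 / 240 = -3.75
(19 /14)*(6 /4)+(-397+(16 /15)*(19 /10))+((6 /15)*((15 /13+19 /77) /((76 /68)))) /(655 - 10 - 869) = -31387957177 /79879800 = -392.94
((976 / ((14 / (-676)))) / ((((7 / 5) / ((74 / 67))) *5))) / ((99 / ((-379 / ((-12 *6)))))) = -1156504856 / 2925153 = -395.37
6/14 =3/7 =0.43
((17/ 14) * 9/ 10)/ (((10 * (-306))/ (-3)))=3/ 2800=0.00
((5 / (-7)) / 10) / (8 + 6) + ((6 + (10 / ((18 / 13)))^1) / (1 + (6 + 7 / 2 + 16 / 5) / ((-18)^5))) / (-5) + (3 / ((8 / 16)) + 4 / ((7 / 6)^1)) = 25106245495 / 3703528388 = 6.78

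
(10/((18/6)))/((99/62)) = 2.09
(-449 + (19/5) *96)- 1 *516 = -3001/5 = -600.20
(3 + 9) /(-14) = -6 /7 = -0.86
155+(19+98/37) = 6536/37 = 176.65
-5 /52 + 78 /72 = 77 /78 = 0.99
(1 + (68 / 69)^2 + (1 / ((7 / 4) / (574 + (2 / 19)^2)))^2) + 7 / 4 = 13084228859617939 / 121609823076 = 107591.87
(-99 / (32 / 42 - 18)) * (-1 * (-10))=10395 / 181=57.43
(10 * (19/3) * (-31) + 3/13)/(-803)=76561/31317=2.44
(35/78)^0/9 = 1/9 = 0.11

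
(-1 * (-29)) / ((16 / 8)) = 29 / 2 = 14.50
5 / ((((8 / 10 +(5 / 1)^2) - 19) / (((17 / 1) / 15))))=5 / 6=0.83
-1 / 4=-0.25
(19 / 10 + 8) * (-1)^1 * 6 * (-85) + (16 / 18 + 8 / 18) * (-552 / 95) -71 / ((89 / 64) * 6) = 127655533 / 25365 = 5032.74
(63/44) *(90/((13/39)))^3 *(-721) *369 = -82477118855250/11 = -7497919895931.82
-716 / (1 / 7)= -5012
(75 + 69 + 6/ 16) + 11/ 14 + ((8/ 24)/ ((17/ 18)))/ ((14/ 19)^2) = 971683/ 6664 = 145.81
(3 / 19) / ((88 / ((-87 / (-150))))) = 87 / 83600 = 0.00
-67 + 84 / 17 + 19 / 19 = -1038 / 17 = -61.06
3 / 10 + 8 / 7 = 101 / 70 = 1.44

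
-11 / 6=-1.83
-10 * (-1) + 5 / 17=175 / 17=10.29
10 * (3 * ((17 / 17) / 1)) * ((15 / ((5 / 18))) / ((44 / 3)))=1215 / 11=110.45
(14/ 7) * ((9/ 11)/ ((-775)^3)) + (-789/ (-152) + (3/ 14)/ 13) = 368801873610399/ 70824378625000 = 5.21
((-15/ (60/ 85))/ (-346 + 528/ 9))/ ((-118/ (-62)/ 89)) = 703545/ 203432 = 3.46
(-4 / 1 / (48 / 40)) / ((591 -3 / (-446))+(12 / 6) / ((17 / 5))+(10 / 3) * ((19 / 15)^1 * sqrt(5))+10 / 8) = -36807171866280 / 6544623702584761+262139461440 * sqrt(5) / 6544623702584761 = -0.01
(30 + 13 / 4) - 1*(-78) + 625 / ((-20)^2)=112.81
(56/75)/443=56/33225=0.00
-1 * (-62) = 62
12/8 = 3/2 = 1.50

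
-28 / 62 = -14 / 31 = -0.45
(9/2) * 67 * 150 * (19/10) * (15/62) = 2577825/124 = 20788.91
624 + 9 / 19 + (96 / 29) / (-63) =7225177 / 11571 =624.42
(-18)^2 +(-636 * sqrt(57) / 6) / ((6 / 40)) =324 - 2120 * sqrt(57) / 3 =-5011.22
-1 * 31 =-31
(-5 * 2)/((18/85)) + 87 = 358/9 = 39.78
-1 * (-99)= 99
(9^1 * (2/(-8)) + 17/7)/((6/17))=85/168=0.51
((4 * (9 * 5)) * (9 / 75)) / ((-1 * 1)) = -108 / 5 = -21.60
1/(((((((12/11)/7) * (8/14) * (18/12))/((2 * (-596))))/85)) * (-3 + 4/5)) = 344769.44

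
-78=-78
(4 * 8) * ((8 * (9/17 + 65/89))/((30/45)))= 731904/1513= 483.74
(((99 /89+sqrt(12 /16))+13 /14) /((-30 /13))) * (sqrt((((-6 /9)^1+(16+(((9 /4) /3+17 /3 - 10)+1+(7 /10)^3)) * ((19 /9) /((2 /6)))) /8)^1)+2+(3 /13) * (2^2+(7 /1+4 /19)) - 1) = (-2543 - 623 * sqrt(3)) * (247 * sqrt(3891505)+531600) /426132000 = -8.66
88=88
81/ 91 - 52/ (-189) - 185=-64526/ 351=-183.83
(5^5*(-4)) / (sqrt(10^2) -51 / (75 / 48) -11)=312500 / 841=371.58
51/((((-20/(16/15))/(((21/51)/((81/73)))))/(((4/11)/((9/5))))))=-8176/40095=-0.20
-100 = -100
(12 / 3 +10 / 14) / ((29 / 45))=1485 / 203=7.32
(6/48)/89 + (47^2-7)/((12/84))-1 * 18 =10961953/712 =15396.00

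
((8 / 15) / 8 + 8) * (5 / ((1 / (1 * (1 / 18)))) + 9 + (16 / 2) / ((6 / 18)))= 72479 / 270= 268.44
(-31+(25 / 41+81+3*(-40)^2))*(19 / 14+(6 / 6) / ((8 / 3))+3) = 52701875 / 2296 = 22953.78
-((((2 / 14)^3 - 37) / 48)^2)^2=-0.35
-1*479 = -479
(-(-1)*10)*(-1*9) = -90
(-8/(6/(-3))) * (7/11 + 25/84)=863/231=3.74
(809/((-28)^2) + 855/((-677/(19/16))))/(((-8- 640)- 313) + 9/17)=527663/1083297488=0.00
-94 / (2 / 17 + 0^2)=-799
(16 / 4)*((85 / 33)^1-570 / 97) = -42260 / 3201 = -13.20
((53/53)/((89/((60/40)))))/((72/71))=71/4272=0.02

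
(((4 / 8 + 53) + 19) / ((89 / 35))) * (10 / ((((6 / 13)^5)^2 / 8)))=3498159230668375 / 672686208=5200283.86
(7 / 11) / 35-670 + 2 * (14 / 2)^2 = -31459 / 55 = -571.98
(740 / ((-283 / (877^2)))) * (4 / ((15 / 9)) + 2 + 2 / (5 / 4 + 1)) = -27091799896 / 2547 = -10636749.08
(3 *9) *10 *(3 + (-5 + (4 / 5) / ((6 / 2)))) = -468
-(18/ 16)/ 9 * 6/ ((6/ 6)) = -3/ 4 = -0.75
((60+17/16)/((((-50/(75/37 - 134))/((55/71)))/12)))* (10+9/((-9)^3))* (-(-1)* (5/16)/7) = 42454379209/63552384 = 668.02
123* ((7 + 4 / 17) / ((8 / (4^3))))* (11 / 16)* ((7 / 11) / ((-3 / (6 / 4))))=-105903 / 68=-1557.40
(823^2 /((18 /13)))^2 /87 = 77532903046729 /28188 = 2750564177.90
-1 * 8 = -8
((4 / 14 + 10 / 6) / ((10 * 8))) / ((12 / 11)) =451 / 20160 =0.02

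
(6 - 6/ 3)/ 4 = 1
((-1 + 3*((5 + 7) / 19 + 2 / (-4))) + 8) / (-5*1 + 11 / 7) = -2.16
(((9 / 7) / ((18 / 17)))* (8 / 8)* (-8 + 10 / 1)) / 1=17 / 7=2.43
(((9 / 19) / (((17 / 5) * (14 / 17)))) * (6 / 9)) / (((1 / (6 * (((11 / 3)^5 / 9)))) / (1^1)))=1610510 / 32319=49.83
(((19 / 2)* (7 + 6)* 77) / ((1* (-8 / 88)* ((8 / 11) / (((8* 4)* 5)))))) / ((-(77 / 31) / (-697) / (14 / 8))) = -22601894315 / 2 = -11300947157.50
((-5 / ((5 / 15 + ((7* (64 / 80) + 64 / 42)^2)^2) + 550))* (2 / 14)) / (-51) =28940625 / 6458947472897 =0.00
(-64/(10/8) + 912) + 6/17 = 73198/85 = 861.15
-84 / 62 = -42 / 31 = -1.35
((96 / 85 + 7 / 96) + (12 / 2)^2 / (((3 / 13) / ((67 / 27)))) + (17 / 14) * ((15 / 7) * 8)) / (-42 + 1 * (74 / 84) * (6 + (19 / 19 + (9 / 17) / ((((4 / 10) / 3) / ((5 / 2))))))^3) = 567317793572 / 5865787424595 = 0.10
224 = 224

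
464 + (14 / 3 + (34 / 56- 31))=36815 / 84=438.27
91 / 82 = 1.11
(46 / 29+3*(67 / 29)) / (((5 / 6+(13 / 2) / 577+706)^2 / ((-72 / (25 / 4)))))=-13321821006 / 67835971157525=-0.00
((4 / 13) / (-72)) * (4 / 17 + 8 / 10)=-44 / 9945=-0.00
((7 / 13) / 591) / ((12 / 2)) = 7 / 46098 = 0.00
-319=-319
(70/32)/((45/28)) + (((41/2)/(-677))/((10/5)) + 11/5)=108028/30465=3.55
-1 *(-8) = 8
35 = 35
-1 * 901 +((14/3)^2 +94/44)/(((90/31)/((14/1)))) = -1400083/1782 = -785.68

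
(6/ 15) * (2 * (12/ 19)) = 0.51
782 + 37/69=53995/69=782.54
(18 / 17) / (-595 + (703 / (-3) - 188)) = -27 / 25942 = -0.00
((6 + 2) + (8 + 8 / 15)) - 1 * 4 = 188 / 15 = 12.53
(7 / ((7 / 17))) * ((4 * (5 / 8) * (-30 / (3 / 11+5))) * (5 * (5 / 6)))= -116875 / 116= -1007.54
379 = 379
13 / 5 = 2.60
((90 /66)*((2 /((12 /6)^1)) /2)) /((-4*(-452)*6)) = 5 /79552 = 0.00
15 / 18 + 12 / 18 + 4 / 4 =5 / 2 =2.50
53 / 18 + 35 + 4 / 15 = 3439 / 90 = 38.21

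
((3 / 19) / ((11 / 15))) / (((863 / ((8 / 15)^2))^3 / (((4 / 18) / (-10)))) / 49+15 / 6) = -115605504 / 13771103330112426023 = -0.00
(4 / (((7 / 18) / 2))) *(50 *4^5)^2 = 377487360000 / 7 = 53926765714.29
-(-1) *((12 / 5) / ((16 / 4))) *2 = 6 / 5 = 1.20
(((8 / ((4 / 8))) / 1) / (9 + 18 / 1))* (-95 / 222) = -760 / 2997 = -0.25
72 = 72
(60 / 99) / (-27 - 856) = -20 / 29139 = -0.00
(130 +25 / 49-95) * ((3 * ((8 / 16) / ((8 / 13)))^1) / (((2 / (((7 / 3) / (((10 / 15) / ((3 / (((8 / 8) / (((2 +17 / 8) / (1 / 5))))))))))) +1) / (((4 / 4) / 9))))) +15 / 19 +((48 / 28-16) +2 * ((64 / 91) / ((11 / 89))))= 151717663 / 20464444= 7.41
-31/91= -0.34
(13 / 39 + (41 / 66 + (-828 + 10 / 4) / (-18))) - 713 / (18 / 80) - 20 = -1244261 / 396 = -3142.07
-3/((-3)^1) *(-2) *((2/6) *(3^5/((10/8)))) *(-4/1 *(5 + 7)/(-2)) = -15552/5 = -3110.40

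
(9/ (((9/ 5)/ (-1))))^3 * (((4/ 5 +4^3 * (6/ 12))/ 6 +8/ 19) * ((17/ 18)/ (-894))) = 0.78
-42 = -42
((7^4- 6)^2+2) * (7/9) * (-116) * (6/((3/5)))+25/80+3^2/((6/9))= -248408208617/48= -5175171012.85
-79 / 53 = -1.49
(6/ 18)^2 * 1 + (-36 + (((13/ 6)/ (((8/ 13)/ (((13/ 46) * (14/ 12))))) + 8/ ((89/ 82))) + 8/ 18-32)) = -69462437/ 1179072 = -58.91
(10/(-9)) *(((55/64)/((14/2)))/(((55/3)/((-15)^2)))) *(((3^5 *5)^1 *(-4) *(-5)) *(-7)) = 284765.62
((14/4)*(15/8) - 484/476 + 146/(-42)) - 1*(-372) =2136685/5712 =374.07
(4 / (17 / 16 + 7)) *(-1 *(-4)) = 256 / 129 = 1.98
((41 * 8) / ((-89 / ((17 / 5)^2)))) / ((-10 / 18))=853128 / 11125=76.69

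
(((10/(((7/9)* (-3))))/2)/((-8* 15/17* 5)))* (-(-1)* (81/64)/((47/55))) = 15147/168448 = 0.09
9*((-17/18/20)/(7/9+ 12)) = -153/4600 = -0.03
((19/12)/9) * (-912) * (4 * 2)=-11552/9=-1283.56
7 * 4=28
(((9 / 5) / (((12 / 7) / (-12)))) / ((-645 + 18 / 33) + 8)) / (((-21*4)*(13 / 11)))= -363 / 1820260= -0.00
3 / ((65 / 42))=126 / 65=1.94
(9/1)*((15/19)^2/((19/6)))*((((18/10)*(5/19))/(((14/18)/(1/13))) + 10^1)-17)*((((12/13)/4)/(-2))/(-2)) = -109550475/154169743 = -0.71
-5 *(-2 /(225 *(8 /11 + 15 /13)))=286 /12105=0.02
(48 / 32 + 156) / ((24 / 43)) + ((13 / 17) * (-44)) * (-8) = 149971 / 272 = 551.36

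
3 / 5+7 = 7.60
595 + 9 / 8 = 4769 / 8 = 596.12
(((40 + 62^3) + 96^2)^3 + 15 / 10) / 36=10117575793115137 / 24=421565658046464.04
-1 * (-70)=70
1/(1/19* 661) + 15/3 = 3324/661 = 5.03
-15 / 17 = -0.88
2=2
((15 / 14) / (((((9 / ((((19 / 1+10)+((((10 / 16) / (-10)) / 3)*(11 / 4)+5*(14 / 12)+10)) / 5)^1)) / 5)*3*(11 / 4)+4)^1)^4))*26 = 1065178319577699795 / 39193600290228143872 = 0.03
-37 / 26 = -1.42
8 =8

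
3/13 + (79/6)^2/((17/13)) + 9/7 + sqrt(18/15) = sqrt(30)/5 + 7467559/55692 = 135.18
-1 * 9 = -9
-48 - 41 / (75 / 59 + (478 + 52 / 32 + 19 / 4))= -11022152 / 229225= -48.08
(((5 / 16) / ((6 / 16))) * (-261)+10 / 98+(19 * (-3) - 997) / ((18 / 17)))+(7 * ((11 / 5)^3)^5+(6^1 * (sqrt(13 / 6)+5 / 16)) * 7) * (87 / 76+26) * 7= 101087 * sqrt(78) / 76+1489763116145297978736461 / 8182617187500000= 182076125.97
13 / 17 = 0.76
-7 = -7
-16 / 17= -0.94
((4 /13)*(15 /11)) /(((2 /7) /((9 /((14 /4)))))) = 540 /143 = 3.78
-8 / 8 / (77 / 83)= -83 / 77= -1.08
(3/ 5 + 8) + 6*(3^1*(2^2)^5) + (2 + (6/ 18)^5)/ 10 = 18440.80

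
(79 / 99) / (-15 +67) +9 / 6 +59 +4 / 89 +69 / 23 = 29121545 / 458172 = 63.56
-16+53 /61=-923 /61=-15.13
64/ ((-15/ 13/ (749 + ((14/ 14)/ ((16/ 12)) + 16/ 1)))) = -42473.60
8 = 8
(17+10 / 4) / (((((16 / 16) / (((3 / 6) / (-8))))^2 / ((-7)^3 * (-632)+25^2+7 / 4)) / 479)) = 16245203091 / 2048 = 7932228.07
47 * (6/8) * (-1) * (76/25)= -107.16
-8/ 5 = -1.60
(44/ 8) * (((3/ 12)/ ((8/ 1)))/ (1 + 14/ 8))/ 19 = 1/ 304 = 0.00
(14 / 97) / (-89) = -14 / 8633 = -0.00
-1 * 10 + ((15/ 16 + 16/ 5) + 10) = 331/ 80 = 4.14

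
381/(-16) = -381/16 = -23.81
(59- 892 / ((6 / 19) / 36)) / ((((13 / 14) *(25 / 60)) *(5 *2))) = -26267.19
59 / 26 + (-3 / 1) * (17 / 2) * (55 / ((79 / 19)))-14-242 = -606999 / 1027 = -591.04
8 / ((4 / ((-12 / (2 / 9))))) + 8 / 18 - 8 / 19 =-107.98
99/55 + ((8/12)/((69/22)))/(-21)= 38903/21735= 1.79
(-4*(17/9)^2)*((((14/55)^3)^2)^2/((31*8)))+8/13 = 15391784373864608649881464/25011649780591699951171875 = 0.62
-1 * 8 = -8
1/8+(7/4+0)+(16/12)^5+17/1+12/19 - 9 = 14.72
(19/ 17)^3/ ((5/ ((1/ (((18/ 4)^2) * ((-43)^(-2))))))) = 25.50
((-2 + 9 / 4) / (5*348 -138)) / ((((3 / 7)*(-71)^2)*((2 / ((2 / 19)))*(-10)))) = -0.00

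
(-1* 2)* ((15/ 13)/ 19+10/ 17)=-5450/ 4199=-1.30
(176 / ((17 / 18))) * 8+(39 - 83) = 24596 / 17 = 1446.82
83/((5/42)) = 3486/5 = 697.20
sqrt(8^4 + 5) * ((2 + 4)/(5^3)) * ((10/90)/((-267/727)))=-1454 * sqrt(4101)/100125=-0.93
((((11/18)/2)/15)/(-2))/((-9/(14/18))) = 77/87480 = 0.00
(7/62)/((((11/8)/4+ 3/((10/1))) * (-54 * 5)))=-56/86211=-0.00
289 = 289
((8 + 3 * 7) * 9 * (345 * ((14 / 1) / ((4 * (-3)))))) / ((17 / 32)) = -3361680 / 17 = -197745.88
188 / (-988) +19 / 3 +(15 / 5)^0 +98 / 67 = 427249 / 49647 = 8.61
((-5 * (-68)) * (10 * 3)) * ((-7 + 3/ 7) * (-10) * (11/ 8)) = 6451500/ 7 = 921642.86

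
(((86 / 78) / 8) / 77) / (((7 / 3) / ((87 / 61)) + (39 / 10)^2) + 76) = 93525 / 4851408562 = 0.00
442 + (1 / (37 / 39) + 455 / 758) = 12442729 / 28046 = 443.65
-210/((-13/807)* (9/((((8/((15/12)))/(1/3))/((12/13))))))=30128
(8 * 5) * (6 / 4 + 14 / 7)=140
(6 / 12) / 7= 1 / 14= 0.07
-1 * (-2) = 2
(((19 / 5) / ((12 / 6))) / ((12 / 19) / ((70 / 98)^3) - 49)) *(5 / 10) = -9025 / 449036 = -0.02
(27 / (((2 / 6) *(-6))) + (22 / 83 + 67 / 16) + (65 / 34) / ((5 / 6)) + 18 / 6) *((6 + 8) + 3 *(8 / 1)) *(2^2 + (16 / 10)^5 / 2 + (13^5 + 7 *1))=-46702725407289 / 881875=-52958441.28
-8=-8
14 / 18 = 7 / 9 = 0.78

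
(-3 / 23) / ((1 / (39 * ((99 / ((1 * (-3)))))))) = 3861 / 23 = 167.87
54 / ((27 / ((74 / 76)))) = 37 / 19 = 1.95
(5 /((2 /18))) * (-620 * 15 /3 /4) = -34875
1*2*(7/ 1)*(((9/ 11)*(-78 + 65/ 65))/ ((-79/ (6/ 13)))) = 5292/ 1027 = 5.15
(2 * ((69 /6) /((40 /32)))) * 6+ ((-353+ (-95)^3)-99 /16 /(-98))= -6723721489 /7840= -857617.54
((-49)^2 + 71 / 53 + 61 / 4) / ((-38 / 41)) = -21013689 / 8056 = -2608.45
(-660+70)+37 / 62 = -36543 / 62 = -589.40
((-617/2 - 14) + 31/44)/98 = -14159/4312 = -3.28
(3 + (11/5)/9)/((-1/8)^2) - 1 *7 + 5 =9254/45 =205.64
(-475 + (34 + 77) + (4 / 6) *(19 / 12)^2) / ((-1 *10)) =78263 / 2160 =36.23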